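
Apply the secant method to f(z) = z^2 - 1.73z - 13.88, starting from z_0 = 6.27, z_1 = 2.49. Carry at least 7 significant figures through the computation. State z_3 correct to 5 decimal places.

4.90919

f(z_0) = 14.585800, f(z_1) = -11.987600
z_2 = 2.490000 - (-11.987600)·(2.490000 - 6.270000)/(-11.987600 - (14.585800)) = 4.195206; f(z_2) = -3.537951
z_3 = 4.195206 - (-3.537951)·(4.195206 - 2.490000)/(-3.537951 - (-11.987600)) = 4.909193; f(z_3) = 1.727272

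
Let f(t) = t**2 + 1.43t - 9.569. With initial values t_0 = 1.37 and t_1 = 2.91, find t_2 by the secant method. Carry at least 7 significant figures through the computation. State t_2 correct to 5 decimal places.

2.37403

f(t_0) = -5.733000, f(t_1) = 3.060400
t_2 = 2.910000 - (3.060400)·(2.910000 - 1.370000)/(3.060400 - (-5.733000)) = 2.374028; f(t_2) = -0.538131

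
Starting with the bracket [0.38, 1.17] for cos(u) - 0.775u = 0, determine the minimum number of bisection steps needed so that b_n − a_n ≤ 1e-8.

Initial width b − a = 1.17 − 0.38 = 0.790000.
After n steps the width is (b−a)/2^n; need (b−a)/2^n ≤ 1e-8.
So n ≥ log₂(0.790000/1e-8) = log₂(79000000.0000) ≈ 26.2353.
Hence n = 27.

27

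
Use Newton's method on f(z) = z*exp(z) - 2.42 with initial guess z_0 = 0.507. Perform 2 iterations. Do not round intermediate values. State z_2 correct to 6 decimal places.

0.968396

f'(z) = (z+1)*exp(z)
z_0 = 0.507000: f = -1.578226, f' = 2.502076 → z_1 = 0.507000 - (-1.578226)/(2.502076) = 1.137767
z_1 = 1.137767: f = 1.129597, f' = 6.669390 → z_2 = 1.137767 - (1.129597)/(6.669390) = 0.968396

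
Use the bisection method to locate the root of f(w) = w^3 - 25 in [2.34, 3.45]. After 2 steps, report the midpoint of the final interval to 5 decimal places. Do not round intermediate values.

3.03375

f(2.340000) = -12.187096, f(3.450000) = 16.063625 (opposite signs)
step 1: m = 2.895000, f(m) = -0.736933 < 0 → root in [2.895000, 3.450000]
step 2: m = 3.172500, f(m) = 6.930439 > 0 → root in [2.895000, 3.172500]
Midpoint of [2.895000, 3.172500] = 3.033750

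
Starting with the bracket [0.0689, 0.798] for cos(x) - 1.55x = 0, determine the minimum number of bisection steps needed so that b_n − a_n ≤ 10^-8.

27

Initial width b − a = 0.798 − 0.0689 = 0.729100.
After n steps the width is (b−a)/2^n; need (b−a)/2^n ≤ 10^-8.
So n ≥ log₂(0.729100/10^-8) = log₂(72910000.0000) ≈ 26.1196.
Hence n = 27.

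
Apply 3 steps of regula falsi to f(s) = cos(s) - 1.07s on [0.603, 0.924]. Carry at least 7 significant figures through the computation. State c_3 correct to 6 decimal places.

f(0.603000) = 0.178428, f(0.924000) = -0.386047
step 1: c = 0.704467, f(c) = 0.008178 > 0 → new bracket [0.704467, 0.924000]
step 2: c = 0.709021, f(c) = 0.000348 > 0 → new bracket [0.709021, 0.924000]
step 3: c = 0.709214, f(c) = 0.000015 > 0 → new bracket [0.709214, 0.924000]

0.709214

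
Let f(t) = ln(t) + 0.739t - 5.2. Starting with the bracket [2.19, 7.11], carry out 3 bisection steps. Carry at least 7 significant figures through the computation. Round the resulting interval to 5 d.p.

f(2.190000) = -2.797688, f(7.110000) = 2.015792 (opposite signs)
step 1: m = 4.650000, f(m) = -0.226783 < 0 → root in [4.650000, 7.110000]
step 2: m = 5.880000, f(m) = 0.916877 > 0 → root in [4.650000, 5.880000]
step 3: m = 5.265000, f(m) = 0.351916 > 0 → root in [4.650000, 5.265000]

[4.65000, 5.26500]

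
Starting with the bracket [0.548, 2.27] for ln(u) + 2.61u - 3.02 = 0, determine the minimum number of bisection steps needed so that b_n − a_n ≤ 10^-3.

Initial width b − a = 2.27 − 0.548 = 1.722000.
After n steps the width is (b−a)/2^n; need (b−a)/2^n ≤ 10^-3.
So n ≥ log₂(1.722000/10^-3) = log₂(1722.0000) ≈ 10.7499.
Hence n = 11.

11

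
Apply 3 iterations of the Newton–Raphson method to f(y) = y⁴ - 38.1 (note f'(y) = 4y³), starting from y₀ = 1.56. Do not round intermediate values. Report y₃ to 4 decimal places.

2.5837

y_0 = 1.560000: f = -32.177591, f' = 15.185664 → y_1 = 1.560000 - (-32.177591)/(15.185664) = 3.678945
y_1 = 3.678945: f = 145.086436, f' = 199.172776 → y_2 = 3.678945 - (145.086436)/(199.172776) = 2.950500
y_2 = 2.950500: f = 37.684881, f' = 102.741741 → y_3 = 2.950500 - (37.684881)/(102.741741) = 2.583708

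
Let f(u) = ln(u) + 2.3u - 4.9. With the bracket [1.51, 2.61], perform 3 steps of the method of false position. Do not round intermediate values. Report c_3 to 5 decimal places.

1.86051

f(1.510000) = -1.014890, f(2.610000) = 2.062350
step 1: c = 1.872786, f(c) = 0.034835 > 0 → new bracket [1.510000, 1.872786]
step 2: c = 1.860747, f(c) = 0.000696 > 0 → new bracket [1.510000, 1.860747]
step 3: c = 1.860507, f(c) = 0.000014 > 0 → new bracket [1.510000, 1.860507]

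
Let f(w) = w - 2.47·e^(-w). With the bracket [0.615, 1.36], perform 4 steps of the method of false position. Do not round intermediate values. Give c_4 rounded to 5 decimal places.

f(0.615000) = -0.720383, f(1.360000) = 0.726048
step 1: c = 0.986041, f(c) = 0.064606 > 0 → new bracket [0.615000, 0.986041]
step 2: c = 0.955504, f(c) = 0.005496 > 0 → new bracket [0.615000, 0.955504]
step 3: c = 0.952925, f(c) = 0.000466 > 0 → new bracket [0.615000, 0.952925]
step 4: c = 0.952707, f(c) = 0.000039 > 0 → new bracket [0.615000, 0.952707]

0.95271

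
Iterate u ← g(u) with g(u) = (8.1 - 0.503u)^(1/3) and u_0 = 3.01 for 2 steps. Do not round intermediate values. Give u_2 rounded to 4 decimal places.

1.9271

u_1 = g(3.010000) = 1.874447
u_2 = g(1.874447) = 1.927141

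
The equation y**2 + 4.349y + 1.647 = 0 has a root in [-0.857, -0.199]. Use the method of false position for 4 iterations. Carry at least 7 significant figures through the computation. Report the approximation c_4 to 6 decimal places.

-0.419100

False-position update: c = (a·f(b) − b·f(a))/(f(b) − f(a)); replace the endpoint whose sign matches f(c).
f(-0.857000) = -1.345644, f(-0.199000) = 0.821150
step 1: c = -0.448362, f(c) = -0.101899 < 0 → new bracket [-0.448362, -0.199000]
step 2: c = -0.420834, f(c) = -0.006107 < 0 → new bracket [-0.420834, -0.199000]
step 3: c = -0.419197, f(c) = -0.000361 < 0 → new bracket [-0.419197, -0.199000]
step 4: c = -0.419100, f(c) = -0.000021 < 0 → new bracket [-0.419100, -0.199000]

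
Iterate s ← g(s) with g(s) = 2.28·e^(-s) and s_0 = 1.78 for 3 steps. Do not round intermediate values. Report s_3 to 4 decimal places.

s_1 = g(1.780000) = 0.384495
s_2 = g(0.384495) = 1.552211
s_3 = g(1.552211) = 0.482857

0.4829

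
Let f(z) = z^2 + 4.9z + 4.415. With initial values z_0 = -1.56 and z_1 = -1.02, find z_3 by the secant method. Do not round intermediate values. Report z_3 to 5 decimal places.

-1.19177

f(z_0) = -0.795400, f(z_1) = 0.457400
z_2 = -1.020000 - (0.457400)·(-1.020000 - -1.560000)/(0.457400 - (-0.795400)) = -1.217155; f(z_2) = -0.067594
z_3 = -1.217155 - (-0.067594)·(-1.217155 - -1.020000)/(-0.067594 - (0.457400)) = -1.191771; f(z_3) = -0.004360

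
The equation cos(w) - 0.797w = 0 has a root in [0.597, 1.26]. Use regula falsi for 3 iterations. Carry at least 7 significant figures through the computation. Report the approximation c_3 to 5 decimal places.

0.83859

False-position update: c = (a·f(b) − b·f(a))/(f(b) − f(a)); replace the endpoint whose sign matches f(c).
f(0.597000) = 0.351217, f(1.260000) = -0.698403
step 1: c = 0.818849, f(c) = 0.030440 > 0 → new bracket [0.818849, 1.260000]
step 2: c = 0.837273, f(c) = 0.002184 > 0 → new bracket [0.837273, 1.260000]
step 3: c = 0.838591, f(c) = 0.000154 > 0 → new bracket [0.838591, 1.260000]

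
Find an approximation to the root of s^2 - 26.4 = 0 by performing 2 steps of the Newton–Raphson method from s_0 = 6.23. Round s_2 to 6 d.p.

5.138968

Newton update: s ← s − f(s)/f'(s).
f'(s) = 2s
s_0 = 6.230000: f = 12.412900, f' = 12.460000 → s_1 = 6.230000 - (12.412900)/(12.460000) = 5.233780
s_1 = 5.233780: f = 0.992454, f' = 10.467560 → s_2 = 5.233780 - (0.992454)/(10.467560) = 5.138968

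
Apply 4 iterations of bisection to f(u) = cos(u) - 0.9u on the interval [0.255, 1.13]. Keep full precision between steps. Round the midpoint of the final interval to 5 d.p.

0.77453

f(0.255000) = 0.738163, f(1.130000) = -0.590340 (opposite signs)
step 1: m = 0.692500, f(m) = 0.146402 > 0 → root in [0.692500, 1.130000]
step 2: m = 0.911250, f(m) = -0.207367 < 0 → root in [0.692500, 0.911250]
step 3: m = 0.801875, f(m) = -0.026327 < 0 → root in [0.692500, 0.801875]
step 4: m = 0.747187, f(m) = 0.061134 > 0 → root in [0.747187, 0.801875]
Midpoint of [0.747187, 0.801875] = 0.774531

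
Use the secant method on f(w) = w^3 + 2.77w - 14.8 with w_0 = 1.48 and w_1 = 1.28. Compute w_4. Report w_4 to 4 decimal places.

f(w_0) = -7.458608, f(w_1) = -9.157248
w_2 = 1.280000 - (-9.157248)·(1.280000 - 1.480000)/(-9.157248 - (-7.458608)) = 2.358186; f(w_2) = 4.846142
w_3 = 2.358186 - (4.846142)·(2.358186 - 1.280000)/(4.846142 - (-9.157248)) = 1.985059; f(w_3) = -1.479343
w_4 = 1.985059 - (-1.479343)·(1.985059 - 2.358186)/(-1.479343 - (4.846142)) = 2.072322; f(w_4) = -0.160039

2.0723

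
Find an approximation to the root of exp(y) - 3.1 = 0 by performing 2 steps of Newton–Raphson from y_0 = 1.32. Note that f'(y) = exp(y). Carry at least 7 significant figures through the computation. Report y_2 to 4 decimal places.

y_0 = 1.320000: f = 0.643421, f' = 3.743421 → y_1 = 1.320000 - (0.643421)/(3.743421) = 1.148119
y_1 = 1.148119: f = 0.052259, f' = 3.152259 → y_2 = 1.148119 - (0.052259)/(3.152259) = 1.131541

1.1315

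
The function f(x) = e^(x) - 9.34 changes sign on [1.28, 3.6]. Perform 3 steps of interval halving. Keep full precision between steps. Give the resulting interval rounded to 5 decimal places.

[2.15000, 2.44000]

f(1.280000) = -5.743360, f(3.600000) = 27.258234 (opposite signs)
step 1: m = 2.440000, f(m) = 2.133041 > 0 → root in [1.280000, 2.440000]
step 2: m = 1.860000, f(m) = -2.916263 < 0 → root in [1.860000, 2.440000]
step 3: m = 2.150000, f(m) = -0.755142 < 0 → root in [2.150000, 2.440000]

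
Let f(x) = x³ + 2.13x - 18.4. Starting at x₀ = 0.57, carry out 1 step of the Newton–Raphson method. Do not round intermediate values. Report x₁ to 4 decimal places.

f'(x) = 3x² + 2.13
x_0 = 0.570000: f = -17.000707, f' = 3.104700 → x_1 = 0.570000 - (-17.000707)/(3.104700) = 6.045797

6.0458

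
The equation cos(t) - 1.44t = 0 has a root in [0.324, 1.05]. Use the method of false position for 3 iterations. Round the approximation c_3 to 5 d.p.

f(0.324000) = 0.481410, f(1.050000) = -1.014429
step 1: c = 0.557650, f(c) = 0.045484 > 0 → new bracket [0.557650, 1.050000]
step 2: c = 0.578779, f(c) = 0.003690 > 0 → new bracket [0.578779, 1.050000]
step 3: c = 0.580487, f(c) = 0.000295 > 0 → new bracket [0.580487, 1.050000]

0.58049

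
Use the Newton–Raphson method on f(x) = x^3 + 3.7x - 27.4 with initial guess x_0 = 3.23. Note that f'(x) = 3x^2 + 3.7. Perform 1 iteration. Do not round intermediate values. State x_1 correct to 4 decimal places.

x_0 = 3.230000: f = 18.249267, f' = 34.998700 → x_1 = 3.230000 - (18.249267)/(34.998700) = 2.708573

2.7086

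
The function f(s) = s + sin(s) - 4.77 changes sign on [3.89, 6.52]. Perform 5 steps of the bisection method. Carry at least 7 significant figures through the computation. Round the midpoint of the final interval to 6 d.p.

5.492656

f(3.890000) = -1.560473, f(6.520000) = 1.984607 (opposite signs)
step 1: m = 5.205000, f(m) = -0.446101 < 0 → root in [5.205000, 6.520000]
step 2: m = 5.862500, f(m) = 0.684114 > 0 → root in [5.205000, 5.862500]
step 3: m = 5.533750, f(m) = 0.082525 > 0 → root in [5.205000, 5.533750]
step 4: m = 5.369375, f(m) = -0.192462 < 0 → root in [5.369375, 5.533750]
step 5: m = 5.451562, f(m) = -0.057463 < 0 → root in [5.451562, 5.533750]
Midpoint of [5.451562, 5.533750] = 5.492656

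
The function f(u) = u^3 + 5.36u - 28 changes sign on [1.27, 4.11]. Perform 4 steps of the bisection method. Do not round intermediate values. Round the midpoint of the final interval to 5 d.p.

f(1.270000) = -19.144417, f(4.110000) = 63.456131 (opposite signs)
step 1: m = 2.690000, f(m) = 5.883509 > 0 → root in [1.270000, 2.690000]
step 2: m = 1.980000, f(m) = -9.624808 < 0 → root in [1.980000, 2.690000]
step 3: m = 2.335000, f(m) = -2.753455 < 0 → root in [2.335000, 2.690000]
step 4: m = 2.512500, f(m) = 1.327549 > 0 → root in [2.335000, 2.512500]
Midpoint of [2.335000, 2.512500] = 2.423750

2.42375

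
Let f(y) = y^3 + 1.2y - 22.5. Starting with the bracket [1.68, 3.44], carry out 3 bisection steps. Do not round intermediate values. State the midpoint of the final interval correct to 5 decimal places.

2.67000

f(1.680000) = -15.742368, f(3.440000) = 22.335584 (opposite signs)
step 1: m = 2.560000, f(m) = -2.650784 < 0 → root in [2.560000, 3.440000]
step 2: m = 3.000000, f(m) = 8.100000 > 0 → root in [2.560000, 3.000000]
step 3: m = 2.780000, f(m) = 2.320952 > 0 → root in [2.560000, 2.780000]
Midpoint of [2.560000, 2.780000] = 2.670000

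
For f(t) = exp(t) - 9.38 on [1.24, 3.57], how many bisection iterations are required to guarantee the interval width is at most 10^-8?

Initial width b − a = 3.57 − 1.24 = 2.330000.
After n steps the width is (b−a)/2^n; need (b−a)/2^n ≤ 10^-8.
So n ≥ log₂(2.330000/10^-8) = log₂(233000000.0000) ≈ 27.7958.
Hence n = 28.

28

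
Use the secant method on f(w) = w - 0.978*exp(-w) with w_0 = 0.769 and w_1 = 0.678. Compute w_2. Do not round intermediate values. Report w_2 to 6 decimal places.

f(w_0) = 0.315720, f(w_1) = 0.181537
w_2 = 0.678000 - (0.181537)·(0.678000 - 0.769000)/(0.181537 - (0.315720)) = 0.554886; f(w_2) = -0.006620

0.554886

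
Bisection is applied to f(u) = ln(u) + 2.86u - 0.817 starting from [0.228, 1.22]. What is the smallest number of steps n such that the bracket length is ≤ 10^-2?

Initial width b − a = 1.22 − 0.228 = 0.992000.
After n steps the width is (b−a)/2^n; need (b−a)/2^n ≤ 10^-2.
So n ≥ log₂(0.992000/10^-2) = log₂(99.2000) ≈ 6.6323.
Hence n = 7.

7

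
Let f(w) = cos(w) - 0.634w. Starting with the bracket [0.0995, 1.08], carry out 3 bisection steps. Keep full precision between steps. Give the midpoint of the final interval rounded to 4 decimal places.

f(0.099500) = 0.931971, f(1.080000) = -0.213392 (opposite signs)
step 1: m = 0.589750, f(m) = 0.457178 > 0 → root in [0.589750, 1.080000]
step 2: m = 0.834875, f(m) = 0.141960 > 0 → root in [0.834875, 1.080000]
step 3: m = 0.957438, f(m) = -0.031398 < 0 → root in [0.834875, 0.957438]
Midpoint of [0.834875, 0.957438] = 0.896156

0.8962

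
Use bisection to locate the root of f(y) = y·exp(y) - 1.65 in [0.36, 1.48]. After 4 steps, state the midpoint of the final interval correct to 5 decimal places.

0.74500

f(0.360000) = -1.134001, f(1.480000) = 4.851560 (opposite signs)
step 1: m = 0.920000, f(m) = 0.658547 > 0 → root in [0.360000, 0.920000]
step 2: m = 0.640000, f(m) = -0.436252 < 0 → root in [0.640000, 0.920000]
step 3: m = 0.780000, f(m) = 0.051548 > 0 → root in [0.640000, 0.780000]
step 4: m = 0.710000, f(m) = -0.205866 < 0 → root in [0.710000, 0.780000]
Midpoint of [0.710000, 0.780000] = 0.745000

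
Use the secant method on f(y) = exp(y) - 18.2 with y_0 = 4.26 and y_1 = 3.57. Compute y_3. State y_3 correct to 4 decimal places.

f(y_0) = 52.609983, f(y_1) = 17.316593
y_2 = 3.570000 - (17.316593)·(3.570000 - 4.260000)/(17.316593 - (52.609983)) = 3.231454; f(y_2) = 7.116431
y_3 = 3.231454 - (7.116431)·(3.231454 - 3.570000)/(7.116431 - (17.316593)) = 2.995257; f(y_3) = 1.790501

2.9953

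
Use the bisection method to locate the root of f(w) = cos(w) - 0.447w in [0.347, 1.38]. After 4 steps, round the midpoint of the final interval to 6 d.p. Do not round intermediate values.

f(0.347000) = 0.785288, f(1.380000) = -0.427219 (opposite signs)
step 1: m = 0.863500, f(m) = 0.263797 > 0 → root in [0.863500, 1.380000]
step 2: m = 1.121750, f(m) = -0.067316 < 0 → root in [0.863500, 1.121750]
step 3: m = 0.992625, f(m) = 0.102790 > 0 → root in [0.992625, 1.121750]
step 4: m = 1.057187, f(m) = 0.018761 > 0 → root in [1.057187, 1.121750]
Midpoint of [1.057187, 1.121750] = 1.089469

1.089469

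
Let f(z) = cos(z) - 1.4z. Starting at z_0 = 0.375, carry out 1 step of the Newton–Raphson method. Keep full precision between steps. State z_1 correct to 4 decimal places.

f'(z) = -sin(z) - 1.4
z_0 = 0.375000: f = 0.405508, f' = -1.766273 → z_1 = 0.375000 - (0.405508)/(-1.766273) = 0.604584

0.6046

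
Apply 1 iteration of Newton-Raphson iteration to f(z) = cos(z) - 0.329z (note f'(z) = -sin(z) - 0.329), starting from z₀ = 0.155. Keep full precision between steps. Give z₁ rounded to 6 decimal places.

z_0 = 0.155000: f = 0.937017, f' = -0.483380 → z_1 = 0.155000 - (0.937017)/(-0.483380) = 2.093467

2.093467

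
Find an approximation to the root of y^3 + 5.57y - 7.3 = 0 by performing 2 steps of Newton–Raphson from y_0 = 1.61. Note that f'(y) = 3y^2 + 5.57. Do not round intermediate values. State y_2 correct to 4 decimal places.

Newton update: y ← y − f(y)/f'(y).
y_0 = 1.610000: f = 5.840981, f' = 13.346300 → y_1 = 1.610000 - (5.840981)/(13.346300) = 1.172352
y_1 = 1.172352: f = 0.841292, f' = 9.693228 → y_2 = 1.172352 - (0.841292)/(9.693228) = 1.085560

1.0856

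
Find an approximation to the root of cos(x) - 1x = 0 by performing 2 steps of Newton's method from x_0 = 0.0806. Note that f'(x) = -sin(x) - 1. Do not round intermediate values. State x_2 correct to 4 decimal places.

x_0 = 0.080600: f = 0.916154, f' = -1.080513 → x_1 = 0.080600 - (0.916154)/(-1.080513) = 0.928488
x_1 = 0.928488: f = -0.329442, f' = -1.800715 → x_2 = 0.928488 - (-0.329442)/(-1.800715) = 0.745537

0.7455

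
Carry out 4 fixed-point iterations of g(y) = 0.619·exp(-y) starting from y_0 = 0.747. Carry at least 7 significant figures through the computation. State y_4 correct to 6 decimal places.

0.419050

y_1 = g(0.747000) = 0.293273
y_2 = g(0.293273) = 0.461661
y_3 = g(0.461661) = 0.390116
y_4 = g(0.390116) = 0.419050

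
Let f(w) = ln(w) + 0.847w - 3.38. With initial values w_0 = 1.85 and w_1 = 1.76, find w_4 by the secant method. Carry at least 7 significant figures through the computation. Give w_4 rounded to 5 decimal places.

Secant update: w_(k+1) = w_k − f(w_k)·(w_k − w_(k-1))/(f(w_k) − f(w_(k-1))).
f(w_0) = -1.197864, f(w_1) = -1.323966
w_2 = 1.760000 - (-1.323966)·(1.760000 - 1.850000)/(-1.323966 - (-1.197864)) = 2.704926; f(w_2) = -0.093853
w_3 = 2.704926 - (-0.093853)·(2.704926 - 1.760000)/(-0.093853 - (-1.323966)) = 2.777020; f(w_3) = -0.006485
w_4 = 2.777020 - (-0.006485)·(2.777020 - 2.704926)/(-0.006485 - (-0.093853)) = 2.782372; f(w_4) = -0.000027

2.78237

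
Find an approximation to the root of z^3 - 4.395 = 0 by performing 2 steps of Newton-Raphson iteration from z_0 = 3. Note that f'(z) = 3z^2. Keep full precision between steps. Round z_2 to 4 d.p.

z_0 = 3.000000: f = 22.605000, f' = 27.000000 → z_1 = 3.000000 - (22.605000)/(27.000000) = 2.162778
z_1 = 2.162778: f = 5.721626, f' = 14.032823 → z_2 = 2.162778 - (5.721626)/(14.032823) = 1.755046

1.7550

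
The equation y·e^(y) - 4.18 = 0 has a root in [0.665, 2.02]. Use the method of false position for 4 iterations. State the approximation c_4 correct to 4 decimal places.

f(0.665000) = -2.886914, f(2.020000) = 11.047416
step 1: c = 0.945729, f(c) = -1.745042 < 0 → new bracket [0.945729, 2.020000]
step 2: c = 1.092272, f(c) = -0.923894 < 0 → new bracket [1.092272, 2.020000]
step 3: c = 1.163870, f(c) = -0.452936 < 0 → new bracket [1.163870, 2.020000]
step 4: c = 1.197588, f(c) = -0.213444 < 0 → new bracket [1.197588, 2.020000]

1.1976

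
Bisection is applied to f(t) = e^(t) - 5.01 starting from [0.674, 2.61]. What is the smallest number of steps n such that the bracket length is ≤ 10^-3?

11

Initial width b − a = 2.61 − 0.674 = 1.936000.
After n steps the width is (b−a)/2^n; need (b−a)/2^n ≤ 10^-3.
So n ≥ log₂(1.936000/10^-3) = log₂(1936.0000) ≈ 10.9189.
Hence n = 11.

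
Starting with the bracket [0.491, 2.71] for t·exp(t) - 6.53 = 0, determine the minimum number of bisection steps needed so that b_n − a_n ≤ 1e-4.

Initial width b − a = 2.71 − 0.491 = 2.219000.
After n steps the width is (b−a)/2^n; need (b−a)/2^n ≤ 1e-4.
So n ≥ log₂(2.219000/1e-4) = log₂(22190.0000) ≈ 14.4376.
Hence n = 15.

15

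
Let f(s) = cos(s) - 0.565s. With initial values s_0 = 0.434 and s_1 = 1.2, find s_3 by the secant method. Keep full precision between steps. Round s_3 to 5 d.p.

f(s_0) = 0.662081, f(s_1) = -0.315642
s_2 = 1.200000 - (-0.315642)·(1.200000 - 0.434000)/(-0.315642 - (0.662081)) = 0.952709; f(s_2) = 0.041197
s_3 = 0.952709 - (0.041197)·(0.952709 - 1.200000)/(0.041197 - (-0.315642)) = 0.981259; f(s_3) = 0.001566

0.98126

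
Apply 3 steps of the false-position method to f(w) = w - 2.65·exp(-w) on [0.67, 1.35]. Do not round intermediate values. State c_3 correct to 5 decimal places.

0.98751

False-position update: c = (a·f(b) − b·f(a))/(f(b) − f(a)); replace the endpoint whose sign matches f(c).
f(0.670000) = -0.686028, f(1.350000) = 0.663013
step 1: c = 1.015800, f(c) = 0.056202 > 0 → new bracket [0.670000, 1.015800]
step 2: c = 0.989616, f(c) = 0.004560 > 0 → new bracket [0.670000, 0.989616]
step 3: c = 0.987506, f(c) = 0.000368 > 0 → new bracket [0.670000, 0.987506]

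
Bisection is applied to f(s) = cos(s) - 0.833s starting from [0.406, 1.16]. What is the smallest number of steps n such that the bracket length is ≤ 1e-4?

Initial width b − a = 1.16 − 0.406 = 0.754000.
After n steps the width is (b−a)/2^n; need (b−a)/2^n ≤ 1e-4.
So n ≥ log₂(0.754000/1e-4) = log₂(7540.0000) ≈ 12.8803.
Hence n = 13.

13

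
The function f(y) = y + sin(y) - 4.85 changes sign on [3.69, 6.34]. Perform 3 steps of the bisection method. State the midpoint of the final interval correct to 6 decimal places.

f(3.690000) = -1.681329, f(6.340000) = 1.546784 (opposite signs)
step 1: m = 5.015000, f(m) = -0.789562 < 0 → root in [5.015000, 6.340000]
step 2: m = 5.677500, f(m) = 0.258174 > 0 → root in [5.015000, 5.677500]
step 3: m = 5.346250, f(m) = -0.309497 < 0 → root in [5.346250, 5.677500]
Midpoint of [5.346250, 5.677500] = 5.511875

5.511875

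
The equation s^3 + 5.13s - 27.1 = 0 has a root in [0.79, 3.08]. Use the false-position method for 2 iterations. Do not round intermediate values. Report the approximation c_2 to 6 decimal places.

False-position update: c = (a·f(b) − b·f(a))/(f(b) − f(a)); replace the endpoint whose sign matches f(c).
f(0.790000) = -22.554261, f(3.080000) = 17.918512
step 1: c = 2.066148, f(c) = -7.680338 < 0 → new bracket [2.066148, 3.080000]
step 2: c = 2.370331, f(c) = -1.622575 < 0 → new bracket [2.370331, 3.080000]

2.370331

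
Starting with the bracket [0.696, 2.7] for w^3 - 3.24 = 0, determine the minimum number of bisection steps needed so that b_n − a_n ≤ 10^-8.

28

Initial width b − a = 2.7 − 0.696 = 2.004000.
After n steps the width is (b−a)/2^n; need (b−a)/2^n ≤ 10^-8.
So n ≥ log₂(2.004000/10^-8) = log₂(200400000.0000) ≈ 27.5783.
Hence n = 28.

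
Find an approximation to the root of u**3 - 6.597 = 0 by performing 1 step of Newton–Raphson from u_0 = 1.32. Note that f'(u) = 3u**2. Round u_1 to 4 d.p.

Newton update: u ← u − f(u)/f'(u).
u_0 = 1.320000: f = -4.297032, f' = 5.227200 → u_1 = 1.320000 - (-4.297032)/(5.227200) = 2.142052

2.1421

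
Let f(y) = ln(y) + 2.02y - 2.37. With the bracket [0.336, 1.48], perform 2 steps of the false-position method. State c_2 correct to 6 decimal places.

False-position update: c = (a·f(b) − b·f(a))/(f(b) − f(a)); replace the endpoint whose sign matches f(c).
f(0.336000) = -2.781924, f(1.480000) = 1.011642
step 1: c = 1.174926, f(c) = 0.164556 > 0 → new bracket [0.336000, 1.174926]
step 2: c = 1.128073, f(c) = 0.029220 > 0 → new bracket [0.336000, 1.128073]

1.128073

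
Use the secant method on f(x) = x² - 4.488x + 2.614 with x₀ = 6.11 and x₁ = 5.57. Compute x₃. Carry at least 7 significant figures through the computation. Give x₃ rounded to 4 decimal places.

3.9847

f(x_0) = 12.524420, f(x_1) = 8.640740
x_2 = 5.570000 - (8.640740)·(5.570000 - 6.110000)/(8.640740 - (12.524420)) = 4.368562; f(x_2) = 2.092229
x_3 = 4.368562 - (2.092229)·(4.368562 - 5.570000)/(2.092229 - (8.640740)) = 3.984707; f(x_3) = 0.608524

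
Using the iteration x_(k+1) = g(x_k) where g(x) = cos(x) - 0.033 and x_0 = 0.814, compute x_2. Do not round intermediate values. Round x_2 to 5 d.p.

0.76090

x_1 = g(0.814000) = 0.653596
x_2 = g(0.653596) = 0.760903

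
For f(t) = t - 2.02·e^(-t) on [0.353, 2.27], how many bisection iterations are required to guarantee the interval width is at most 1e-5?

18

Initial width b − a = 2.27 − 0.353 = 1.917000.
After n steps the width is (b−a)/2^n; need (b−a)/2^n ≤ 1e-5.
So n ≥ log₂(1.917000/1e-5) = log₂(191700.0000) ≈ 17.5485.
Hence n = 18.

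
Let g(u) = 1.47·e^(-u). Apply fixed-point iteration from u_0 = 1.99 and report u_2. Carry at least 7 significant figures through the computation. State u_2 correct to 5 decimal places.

u_1 = g(1.990000) = 0.200942
u_2 = g(0.200942) = 1.202401

1.20240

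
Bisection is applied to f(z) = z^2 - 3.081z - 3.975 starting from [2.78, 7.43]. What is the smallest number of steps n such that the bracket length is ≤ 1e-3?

13

Initial width b − a = 7.43 − 2.78 = 4.650000.
After n steps the width is (b−a)/2^n; need (b−a)/2^n ≤ 1e-3.
So n ≥ log₂(4.650000/1e-3) = log₂(4650.0000) ≈ 12.1830.
Hence n = 13.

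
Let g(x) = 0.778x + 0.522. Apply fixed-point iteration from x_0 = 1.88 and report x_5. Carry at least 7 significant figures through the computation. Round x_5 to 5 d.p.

2.21700

x_1 = g(1.880000) = 1.984640
x_2 = g(1.984640) = 2.066050
x_3 = g(2.066050) = 2.129387
x_4 = g(2.129387) = 2.178663
x_5 = g(2.178663) = 2.217000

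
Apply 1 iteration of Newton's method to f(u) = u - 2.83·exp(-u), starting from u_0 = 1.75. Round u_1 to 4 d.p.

0.9066

Newton update: u ← u − f(u)/f'(u).
f'(u) = 1 + 2.83·exp(-u)
u_0 = 1.750000: f = 1.258220, f' = 1.491780 → u_1 = 1.750000 - (1.258220)/(1.491780) = 0.906565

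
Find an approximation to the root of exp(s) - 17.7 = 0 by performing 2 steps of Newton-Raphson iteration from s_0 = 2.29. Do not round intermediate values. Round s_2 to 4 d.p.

f'(s) = exp(s)
s_0 = 2.290000: f = -7.825062, f' = 9.874938 → s_1 = 2.290000 - (-7.825062)/(9.874938) = 3.082416
s_1 = 3.082416: f = 4.111042, f' = 21.811042 → s_2 = 3.082416 - (4.111042)/(21.811042) = 2.893932

2.8939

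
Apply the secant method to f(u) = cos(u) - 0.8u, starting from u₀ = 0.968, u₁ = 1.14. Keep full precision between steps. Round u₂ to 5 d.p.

f(u_0) = -0.207452, f(u_1) = -0.494405
u_2 = 1.140000 - (-0.494405)·(1.140000 - 0.968000)/(-0.494405 - (-0.207452)) = 0.843653; f(u_2) = -0.010185

0.84365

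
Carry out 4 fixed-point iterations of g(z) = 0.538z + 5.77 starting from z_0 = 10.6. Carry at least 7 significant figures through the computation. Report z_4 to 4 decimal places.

12.3309

z_1 = g(10.600000) = 11.472800
z_2 = g(11.472800) = 11.942366
z_3 = g(11.942366) = 12.194993
z_4 = g(12.194993) = 12.330906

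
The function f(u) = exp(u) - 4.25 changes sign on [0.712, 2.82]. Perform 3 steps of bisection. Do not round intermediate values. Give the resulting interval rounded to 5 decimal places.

[1.23900, 1.50250]

f(0.712000) = -2.211937, f(2.820000) = 12.526851 (opposite signs)
step 1: m = 1.766000, f(m) = 1.597417 > 0 → root in [0.712000, 1.766000]
step 2: m = 1.239000, f(m) = -0.797840 < 0 → root in [1.239000, 1.766000]
step 3: m = 1.502500, f(m) = 0.242907 > 0 → root in [1.239000, 1.502500]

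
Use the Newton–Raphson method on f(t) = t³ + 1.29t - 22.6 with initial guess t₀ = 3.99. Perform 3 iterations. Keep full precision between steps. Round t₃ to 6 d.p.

f'(t) = 3t² + 1.29
t_0 = 3.990000: f = 46.068299, f' = 49.050300 → t_1 = 3.990000 - (46.068299)/(49.050300) = 3.050795
t_1 = 3.050795: f = 9.730336, f' = 29.212046 → t_2 = 3.050795 - (9.730336)/(29.212046) = 2.717701
t_2 = 2.717701: f = 0.978510, f' = 23.447704 → t_3 = 2.717701 - (0.978510)/(23.447704) = 2.675970

2.675970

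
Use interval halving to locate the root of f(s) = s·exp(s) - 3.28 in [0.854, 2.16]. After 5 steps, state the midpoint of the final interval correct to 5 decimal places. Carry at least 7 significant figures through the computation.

f(0.854000) = -1.273933, f(2.160000) = 15.449657 (opposite signs)
step 1: m = 1.507000, f(m) = 3.521349 > 0 → root in [0.854000, 1.507000]
step 2: m = 1.180500, f(m) = 0.563710 > 0 → root in [0.854000, 1.180500]
step 3: m = 1.017250, f(m) = -0.466715 < 0 → root in [1.017250, 1.180500]
step 4: m = 1.098875, f(m) = 0.017491 > 0 → root in [1.017250, 1.098875]
step 5: m = 1.058063, f(m) = -0.231950 < 0 → root in [1.058063, 1.098875]
Midpoint of [1.058063, 1.098875] = 1.078469

1.07847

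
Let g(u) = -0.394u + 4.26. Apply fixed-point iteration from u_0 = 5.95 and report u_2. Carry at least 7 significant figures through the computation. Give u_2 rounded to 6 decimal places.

3.505214

u_1 = g(5.950000) = 1.915700
u_2 = g(1.915700) = 3.505214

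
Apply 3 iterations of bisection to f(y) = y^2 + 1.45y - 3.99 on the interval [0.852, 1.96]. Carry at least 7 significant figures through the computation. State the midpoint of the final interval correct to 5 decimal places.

1.33675

f(0.852000) = -2.028696, f(1.960000) = 2.693600 (opposite signs)
step 1: m = 1.406000, f(m) = 0.025536 > 0 → root in [0.852000, 1.406000]
step 2: m = 1.129000, f(m) = -1.078309 < 0 → root in [1.129000, 1.406000]
step 3: m = 1.267500, f(m) = -0.545569 < 0 → root in [1.267500, 1.406000]
Midpoint of [1.267500, 1.406000] = 1.336750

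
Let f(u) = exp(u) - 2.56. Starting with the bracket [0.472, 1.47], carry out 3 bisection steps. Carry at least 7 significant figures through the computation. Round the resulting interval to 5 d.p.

[0.84625, 0.97100]

f(0.472000) = -0.956803, f(1.470000) = 1.789235 (opposite signs)
step 1: m = 0.971000, f(m) = 0.080584 > 0 → root in [0.472000, 0.971000]
step 2: m = 0.721500, f(m) = -0.502483 < 0 → root in [0.721500, 0.971000]
step 3: m = 0.846250, f(m) = -0.229110 < 0 → root in [0.846250, 0.971000]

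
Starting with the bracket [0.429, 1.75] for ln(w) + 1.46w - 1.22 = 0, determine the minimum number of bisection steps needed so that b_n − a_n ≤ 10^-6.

21

Initial width b − a = 1.75 − 0.429 = 1.321000.
After n steps the width is (b−a)/2^n; need (b−a)/2^n ≤ 10^-6.
So n ≥ log₂(1.321000/10^-6) = log₂(1321000.0000) ≈ 20.3332.
Hence n = 21.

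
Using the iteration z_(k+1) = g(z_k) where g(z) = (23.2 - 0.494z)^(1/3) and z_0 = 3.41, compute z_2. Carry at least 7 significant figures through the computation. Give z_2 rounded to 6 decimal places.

2.794634

z_1 = g(3.410000) = 2.781315
z_2 = g(2.781315) = 2.794634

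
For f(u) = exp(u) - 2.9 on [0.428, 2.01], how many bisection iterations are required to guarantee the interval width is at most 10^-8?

Initial width b − a = 2.01 − 0.428 = 1.582000.
After n steps the width is (b−a)/2^n; need (b−a)/2^n ≤ 10^-8.
So n ≥ log₂(1.582000/10^-8) = log₂(158200000.0000) ≈ 27.2372.
Hence n = 28.

28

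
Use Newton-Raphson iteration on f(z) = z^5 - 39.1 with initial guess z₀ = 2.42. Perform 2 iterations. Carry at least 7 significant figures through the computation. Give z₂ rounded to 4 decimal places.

2.0878

f'(z) = 5z⁴
z_0 = 2.420000: f = 43.899759, f' = 171.487105 → z_1 = 2.420000 - (43.899759)/(171.487105) = 2.164005
z_1 = 2.164005: f = 8.356071, f' = 109.648686 → z_2 = 2.164005 - (8.356071)/(109.648686) = 2.087798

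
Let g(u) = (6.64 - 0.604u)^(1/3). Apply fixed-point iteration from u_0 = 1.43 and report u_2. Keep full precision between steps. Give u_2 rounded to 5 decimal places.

1.77117

u_1 = g(1.430000) = 1.794249
u_2 = g(1.794249) = 1.771174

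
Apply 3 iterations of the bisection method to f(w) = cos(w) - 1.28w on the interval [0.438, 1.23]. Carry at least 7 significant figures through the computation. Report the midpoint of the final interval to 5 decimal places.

0.58650

f(0.438000) = 0.344962, f(1.230000) = -1.240162 (opposite signs)
step 1: m = 0.834000, f(m) = -0.395601 < 0 → root in [0.438000, 0.834000]
step 2: m = 0.636000, f(m) = -0.009602 < 0 → root in [0.438000, 0.636000]
step 3: m = 0.537000, f(m) = 0.171887 > 0 → root in [0.537000, 0.636000]
Midpoint of [0.537000, 0.636000] = 0.586500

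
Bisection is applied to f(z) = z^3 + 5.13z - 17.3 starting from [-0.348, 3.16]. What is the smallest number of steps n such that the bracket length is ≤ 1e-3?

Initial width b − a = 3.16 − -0.348 = 3.508000.
After n steps the width is (b−a)/2^n; need (b−a)/2^n ≤ 1e-3.
So n ≥ log₂(3.508000/1e-3) = log₂(3508.0000) ≈ 11.7764.
Hence n = 12.

12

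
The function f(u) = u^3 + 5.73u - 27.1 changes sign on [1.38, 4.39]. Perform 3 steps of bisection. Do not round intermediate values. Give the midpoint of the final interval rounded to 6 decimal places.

2.320625

f(1.380000) = -16.564528, f(4.390000) = 82.659219 (opposite signs)
step 1: m = 2.885000, f(m) = 13.443554 > 0 → root in [1.380000, 2.885000]
step 2: m = 2.132500, f(m) = -5.183111 < 0 → root in [2.132500, 2.885000]
step 3: m = 2.508750, f(m) = 3.064775 > 0 → root in [2.132500, 2.508750]
Midpoint of [2.132500, 2.508750] = 2.320625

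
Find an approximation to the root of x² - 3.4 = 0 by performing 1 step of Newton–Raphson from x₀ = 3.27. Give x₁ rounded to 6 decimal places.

2.154878

Newton update: x ← x − f(x)/f'(x).
f'(x) = 2x
x_0 = 3.270000: f = 7.292900, f' = 6.540000 → x_1 = 3.270000 - (7.292900)/(6.540000) = 2.154878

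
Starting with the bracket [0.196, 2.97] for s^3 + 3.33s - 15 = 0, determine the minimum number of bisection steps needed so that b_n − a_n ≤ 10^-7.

25

Initial width b − a = 2.97 − 0.196 = 2.774000.
After n steps the width is (b−a)/2^n; need (b−a)/2^n ≤ 10^-7.
So n ≥ log₂(2.774000/10^-7) = log₂(27740000.0000) ≈ 24.7255.
Hence n = 25.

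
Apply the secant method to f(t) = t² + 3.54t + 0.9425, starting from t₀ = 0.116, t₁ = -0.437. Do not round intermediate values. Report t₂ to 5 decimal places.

-0.30854

f(t_0) = 1.366596, f(t_1) = -0.413511
t_2 = -0.437000 - (-0.413511)·(-0.437000 - 0.116000)/(-0.413511 - (1.366596)) = -0.308541; f(t_2) = -0.054536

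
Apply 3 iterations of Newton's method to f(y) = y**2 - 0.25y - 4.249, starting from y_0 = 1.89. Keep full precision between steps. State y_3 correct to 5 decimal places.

2.19010

f'(y) = 2y - 0.25
y_0 = 1.890000: f = -1.149400, f' = 3.530000 → y_1 = 1.890000 - (-1.149400)/(3.530000) = 2.215609
y_1 = 2.215609: f = 0.106021, f' = 4.181218 → y_2 = 2.215609 - (0.106021)/(4.181218) = 2.190253
y_2 = 2.190253: f = 0.000643, f' = 4.130505 → y_3 = 2.190253 - (0.000643)/(4.130505) = 2.190097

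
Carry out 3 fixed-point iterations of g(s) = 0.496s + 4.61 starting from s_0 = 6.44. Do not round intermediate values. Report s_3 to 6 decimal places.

8.816528

s_1 = g(6.440000) = 7.804240
s_2 = g(7.804240) = 8.480903
s_3 = g(8.480903) = 8.816528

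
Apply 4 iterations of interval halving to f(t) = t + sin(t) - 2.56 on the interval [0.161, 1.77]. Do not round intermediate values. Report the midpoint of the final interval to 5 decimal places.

1.51859

f(0.161000) = -2.238695, f(1.770000) = 0.190224 (opposite signs)
step 1: m = 0.965500, f(m) = -0.772166 < 0 → root in [0.965500, 1.770000]
step 2: m = 1.367750, f(m) = -0.212793 < 0 → root in [1.367750, 1.770000]
step 3: m = 1.568875, f(m) = 0.008873 > 0 → root in [1.367750, 1.568875]
step 4: m = 1.468313, f(m) = -0.096934 < 0 → root in [1.468313, 1.568875]
Midpoint of [1.468313, 1.568875] = 1.518594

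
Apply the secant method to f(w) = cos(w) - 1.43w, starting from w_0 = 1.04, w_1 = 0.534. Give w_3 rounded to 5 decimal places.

f(w_0) = -0.980980, f(w_1) = 0.097158
w_2 = 0.534000 - (0.097158)·(0.534000 - 1.040000)/(0.097158 - (-0.980980)) = 0.579599; f(w_2) = 0.007856
w_3 = 0.579599 - (0.007856)·(0.579599 - 0.534000)/(0.007856 - (0.097158)) = 0.583610; f(w_3) = -0.000084

0.58361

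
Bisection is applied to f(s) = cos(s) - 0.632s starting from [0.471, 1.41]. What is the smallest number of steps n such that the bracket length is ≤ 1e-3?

Initial width b − a = 1.41 − 0.471 = 0.939000.
After n steps the width is (b−a)/2^n; need (b−a)/2^n ≤ 1e-3.
So n ≥ log₂(0.939000/1e-3) = log₂(939.0000) ≈ 9.8750.
Hence n = 10.

10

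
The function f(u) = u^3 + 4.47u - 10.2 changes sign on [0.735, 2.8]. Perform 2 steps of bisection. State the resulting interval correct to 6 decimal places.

[1.251250, 1.767500]

f(0.735000) = -6.517485, f(2.800000) = 24.268000 (opposite signs)
step 1: m = 1.767500, f(m) = 3.222494 > 0 → root in [0.735000, 1.767500]
step 2: m = 1.251250, f(m) = -2.647922 < 0 → root in [1.251250, 1.767500]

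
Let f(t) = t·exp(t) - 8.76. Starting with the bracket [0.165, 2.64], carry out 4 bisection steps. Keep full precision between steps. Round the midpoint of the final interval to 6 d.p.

1.634531

f(0.165000) = -8.565400, f(2.640000) = 28.234858 (opposite signs)
step 1: m = 1.402500, f(m) = -3.058346 < 0 → root in [1.402500, 2.640000]
step 2: m = 2.021250, f(m) = 6.495897 > 0 → root in [1.402500, 2.021250]
step 3: m = 1.711875, f(m) = 0.722654 > 0 → root in [1.402500, 1.711875]
step 4: m = 1.557187, f(m) = -1.370435 < 0 → root in [1.557187, 1.711875]
Midpoint of [1.557187, 1.711875] = 1.634531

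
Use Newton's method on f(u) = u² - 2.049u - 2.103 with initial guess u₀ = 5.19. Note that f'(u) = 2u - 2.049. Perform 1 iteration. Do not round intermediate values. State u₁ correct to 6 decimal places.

3.485668

u_0 = 5.190000: f = 14.198790, f' = 8.331000 → u_1 = 5.190000 - (14.198790)/(8.331000) = 3.485668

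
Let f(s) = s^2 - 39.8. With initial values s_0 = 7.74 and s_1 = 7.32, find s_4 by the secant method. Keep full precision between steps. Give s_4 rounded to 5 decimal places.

6.30878

f(s_0) = 20.107600, f(s_1) = 13.782400
s_2 = 7.320000 - (13.782400)·(7.320000 - 7.740000)/(13.782400 - (20.107600)) = 6.404834; f(s_2) = 1.221899
s_3 = 6.404834 - (1.221899)·(6.404834 - 7.320000)/(1.221899 - (13.782400)) = 6.315806; f(s_3) = 0.089402
s_4 = 6.315806 - (0.089402)·(6.315806 - 6.404834)/(0.089402 - (1.221899)) = 6.308778; f(s_4) = 0.000675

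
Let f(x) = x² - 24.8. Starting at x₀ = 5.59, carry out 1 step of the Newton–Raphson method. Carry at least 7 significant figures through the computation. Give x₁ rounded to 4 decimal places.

5.0132

Newton update: x ← x − f(x)/f'(x).
f'(x) = 2x
x_0 = 5.590000: f = 6.448100, f' = 11.180000 → x_1 = 5.590000 - (6.448100)/(11.180000) = 5.013247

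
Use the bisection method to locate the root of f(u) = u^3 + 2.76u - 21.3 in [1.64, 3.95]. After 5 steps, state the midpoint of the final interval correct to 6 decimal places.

2.470156

f(1.640000) = -12.362656, f(3.950000) = 51.231875 (opposite signs)
step 1: m = 2.795000, f(m) = 8.248810 > 0 → root in [1.640000, 2.795000]
step 2: m = 2.217500, f(m) = -4.275573 < 0 → root in [2.217500, 2.795000]
step 3: m = 2.506250, f(m) = 1.359731 > 0 → root in [2.217500, 2.506250]
step 4: m = 2.361875, f(m) = -1.605615 < 0 → root in [2.361875, 2.506250]
step 5: m = 2.434062, f(m) = -0.160994 < 0 → root in [2.434062, 2.506250]
Midpoint of [2.434062, 2.506250] = 2.470156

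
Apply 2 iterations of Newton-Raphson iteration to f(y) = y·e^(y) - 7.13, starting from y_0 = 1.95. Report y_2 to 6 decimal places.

1.541752

f'(y) = (y + 1)·e^(y)
y_0 = 1.950000: f = 6.575941, f' = 20.734628 → y_1 = 1.950000 - (6.575941)/(20.734628) = 1.632852
y_1 = 1.632852: f = 1.227678, f' = 13.476131 → y_2 = 1.632852 - (1.227678)/(13.476131) = 1.541752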